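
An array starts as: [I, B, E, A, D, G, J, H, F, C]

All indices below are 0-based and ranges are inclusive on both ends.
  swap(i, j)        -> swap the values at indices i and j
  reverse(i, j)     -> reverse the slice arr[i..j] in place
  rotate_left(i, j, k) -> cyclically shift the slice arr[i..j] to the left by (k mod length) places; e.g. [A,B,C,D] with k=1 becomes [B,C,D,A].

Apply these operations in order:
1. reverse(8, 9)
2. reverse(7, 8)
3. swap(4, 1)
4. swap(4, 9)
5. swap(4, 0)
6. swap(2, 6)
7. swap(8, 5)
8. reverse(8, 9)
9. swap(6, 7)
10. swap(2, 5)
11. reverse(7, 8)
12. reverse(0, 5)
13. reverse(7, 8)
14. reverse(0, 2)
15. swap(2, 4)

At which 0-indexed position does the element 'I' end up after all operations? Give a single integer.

Answer: 1

Derivation:
After 1 (reverse(8, 9)): [I, B, E, A, D, G, J, H, C, F]
After 2 (reverse(7, 8)): [I, B, E, A, D, G, J, C, H, F]
After 3 (swap(4, 1)): [I, D, E, A, B, G, J, C, H, F]
After 4 (swap(4, 9)): [I, D, E, A, F, G, J, C, H, B]
After 5 (swap(4, 0)): [F, D, E, A, I, G, J, C, H, B]
After 6 (swap(2, 6)): [F, D, J, A, I, G, E, C, H, B]
After 7 (swap(8, 5)): [F, D, J, A, I, H, E, C, G, B]
After 8 (reverse(8, 9)): [F, D, J, A, I, H, E, C, B, G]
After 9 (swap(6, 7)): [F, D, J, A, I, H, C, E, B, G]
After 10 (swap(2, 5)): [F, D, H, A, I, J, C, E, B, G]
After 11 (reverse(7, 8)): [F, D, H, A, I, J, C, B, E, G]
After 12 (reverse(0, 5)): [J, I, A, H, D, F, C, B, E, G]
After 13 (reverse(7, 8)): [J, I, A, H, D, F, C, E, B, G]
After 14 (reverse(0, 2)): [A, I, J, H, D, F, C, E, B, G]
After 15 (swap(2, 4)): [A, I, D, H, J, F, C, E, B, G]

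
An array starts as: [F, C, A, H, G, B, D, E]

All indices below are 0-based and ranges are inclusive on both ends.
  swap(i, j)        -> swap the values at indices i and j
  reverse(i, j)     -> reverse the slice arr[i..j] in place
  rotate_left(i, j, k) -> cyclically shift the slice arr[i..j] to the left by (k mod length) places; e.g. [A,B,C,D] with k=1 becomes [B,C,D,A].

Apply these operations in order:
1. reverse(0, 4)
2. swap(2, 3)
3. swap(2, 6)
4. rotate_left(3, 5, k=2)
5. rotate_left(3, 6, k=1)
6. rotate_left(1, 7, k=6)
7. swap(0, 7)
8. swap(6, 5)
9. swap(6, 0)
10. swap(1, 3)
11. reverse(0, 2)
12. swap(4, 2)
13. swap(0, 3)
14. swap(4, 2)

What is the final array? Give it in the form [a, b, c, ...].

Answer: [E, D, F, H, A, C, B, G]

Derivation:
After 1 (reverse(0, 4)): [G, H, A, C, F, B, D, E]
After 2 (swap(2, 3)): [G, H, C, A, F, B, D, E]
After 3 (swap(2, 6)): [G, H, D, A, F, B, C, E]
After 4 (rotate_left(3, 5, k=2)): [G, H, D, B, A, F, C, E]
After 5 (rotate_left(3, 6, k=1)): [G, H, D, A, F, C, B, E]
After 6 (rotate_left(1, 7, k=6)): [G, E, H, D, A, F, C, B]
After 7 (swap(0, 7)): [B, E, H, D, A, F, C, G]
After 8 (swap(6, 5)): [B, E, H, D, A, C, F, G]
After 9 (swap(6, 0)): [F, E, H, D, A, C, B, G]
After 10 (swap(1, 3)): [F, D, H, E, A, C, B, G]
After 11 (reverse(0, 2)): [H, D, F, E, A, C, B, G]
After 12 (swap(4, 2)): [H, D, A, E, F, C, B, G]
After 13 (swap(0, 3)): [E, D, A, H, F, C, B, G]
After 14 (swap(4, 2)): [E, D, F, H, A, C, B, G]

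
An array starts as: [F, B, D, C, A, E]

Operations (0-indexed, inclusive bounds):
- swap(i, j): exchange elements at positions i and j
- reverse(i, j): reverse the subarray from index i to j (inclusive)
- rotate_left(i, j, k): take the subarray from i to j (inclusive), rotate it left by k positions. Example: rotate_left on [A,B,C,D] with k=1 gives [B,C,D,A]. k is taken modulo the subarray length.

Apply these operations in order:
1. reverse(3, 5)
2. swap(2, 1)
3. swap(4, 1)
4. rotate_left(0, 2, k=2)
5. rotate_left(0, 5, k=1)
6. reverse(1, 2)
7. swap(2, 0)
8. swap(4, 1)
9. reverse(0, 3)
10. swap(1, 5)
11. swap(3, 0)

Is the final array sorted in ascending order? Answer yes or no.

Answer: yes

Derivation:
After 1 (reverse(3, 5)): [F, B, D, E, A, C]
After 2 (swap(2, 1)): [F, D, B, E, A, C]
After 3 (swap(4, 1)): [F, A, B, E, D, C]
After 4 (rotate_left(0, 2, k=2)): [B, F, A, E, D, C]
After 5 (rotate_left(0, 5, k=1)): [F, A, E, D, C, B]
After 6 (reverse(1, 2)): [F, E, A, D, C, B]
After 7 (swap(2, 0)): [A, E, F, D, C, B]
After 8 (swap(4, 1)): [A, C, F, D, E, B]
After 9 (reverse(0, 3)): [D, F, C, A, E, B]
After 10 (swap(1, 5)): [D, B, C, A, E, F]
After 11 (swap(3, 0)): [A, B, C, D, E, F]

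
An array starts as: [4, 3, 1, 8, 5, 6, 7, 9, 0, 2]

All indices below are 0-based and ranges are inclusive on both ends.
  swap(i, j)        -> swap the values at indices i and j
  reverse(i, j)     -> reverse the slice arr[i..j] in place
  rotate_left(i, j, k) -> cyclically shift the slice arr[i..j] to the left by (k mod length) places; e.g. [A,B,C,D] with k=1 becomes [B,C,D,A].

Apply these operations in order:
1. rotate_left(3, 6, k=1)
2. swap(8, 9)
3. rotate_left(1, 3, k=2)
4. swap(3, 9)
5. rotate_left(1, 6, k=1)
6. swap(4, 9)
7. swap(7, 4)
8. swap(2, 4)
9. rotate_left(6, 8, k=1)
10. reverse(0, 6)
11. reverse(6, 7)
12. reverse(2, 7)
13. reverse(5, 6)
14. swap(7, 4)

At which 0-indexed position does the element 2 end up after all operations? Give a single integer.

After 1 (rotate_left(3, 6, k=1)): [4, 3, 1, 5, 6, 7, 8, 9, 0, 2]
After 2 (swap(8, 9)): [4, 3, 1, 5, 6, 7, 8, 9, 2, 0]
After 3 (rotate_left(1, 3, k=2)): [4, 5, 3, 1, 6, 7, 8, 9, 2, 0]
After 4 (swap(3, 9)): [4, 5, 3, 0, 6, 7, 8, 9, 2, 1]
After 5 (rotate_left(1, 6, k=1)): [4, 3, 0, 6, 7, 8, 5, 9, 2, 1]
After 6 (swap(4, 9)): [4, 3, 0, 6, 1, 8, 5, 9, 2, 7]
After 7 (swap(7, 4)): [4, 3, 0, 6, 9, 8, 5, 1, 2, 7]
After 8 (swap(2, 4)): [4, 3, 9, 6, 0, 8, 5, 1, 2, 7]
After 9 (rotate_left(6, 8, k=1)): [4, 3, 9, 6, 0, 8, 1, 2, 5, 7]
After 10 (reverse(0, 6)): [1, 8, 0, 6, 9, 3, 4, 2, 5, 7]
After 11 (reverse(6, 7)): [1, 8, 0, 6, 9, 3, 2, 4, 5, 7]
After 12 (reverse(2, 7)): [1, 8, 4, 2, 3, 9, 6, 0, 5, 7]
After 13 (reverse(5, 6)): [1, 8, 4, 2, 3, 6, 9, 0, 5, 7]
After 14 (swap(7, 4)): [1, 8, 4, 2, 0, 6, 9, 3, 5, 7]

Answer: 3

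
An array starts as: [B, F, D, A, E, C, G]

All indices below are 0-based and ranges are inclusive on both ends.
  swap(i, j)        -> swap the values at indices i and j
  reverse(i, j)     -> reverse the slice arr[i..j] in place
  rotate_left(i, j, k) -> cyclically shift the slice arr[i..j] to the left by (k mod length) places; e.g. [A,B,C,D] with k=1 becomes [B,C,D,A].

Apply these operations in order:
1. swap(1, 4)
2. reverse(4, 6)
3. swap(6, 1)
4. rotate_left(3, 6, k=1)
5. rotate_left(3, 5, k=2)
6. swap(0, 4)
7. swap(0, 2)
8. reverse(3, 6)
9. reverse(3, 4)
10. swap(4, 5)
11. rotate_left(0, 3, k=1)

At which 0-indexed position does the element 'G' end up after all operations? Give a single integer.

After 1 (swap(1, 4)): [B, E, D, A, F, C, G]
After 2 (reverse(4, 6)): [B, E, D, A, G, C, F]
After 3 (swap(6, 1)): [B, F, D, A, G, C, E]
After 4 (rotate_left(3, 6, k=1)): [B, F, D, G, C, E, A]
After 5 (rotate_left(3, 5, k=2)): [B, F, D, E, G, C, A]
After 6 (swap(0, 4)): [G, F, D, E, B, C, A]
After 7 (swap(0, 2)): [D, F, G, E, B, C, A]
After 8 (reverse(3, 6)): [D, F, G, A, C, B, E]
After 9 (reverse(3, 4)): [D, F, G, C, A, B, E]
After 10 (swap(4, 5)): [D, F, G, C, B, A, E]
After 11 (rotate_left(0, 3, k=1)): [F, G, C, D, B, A, E]

Answer: 1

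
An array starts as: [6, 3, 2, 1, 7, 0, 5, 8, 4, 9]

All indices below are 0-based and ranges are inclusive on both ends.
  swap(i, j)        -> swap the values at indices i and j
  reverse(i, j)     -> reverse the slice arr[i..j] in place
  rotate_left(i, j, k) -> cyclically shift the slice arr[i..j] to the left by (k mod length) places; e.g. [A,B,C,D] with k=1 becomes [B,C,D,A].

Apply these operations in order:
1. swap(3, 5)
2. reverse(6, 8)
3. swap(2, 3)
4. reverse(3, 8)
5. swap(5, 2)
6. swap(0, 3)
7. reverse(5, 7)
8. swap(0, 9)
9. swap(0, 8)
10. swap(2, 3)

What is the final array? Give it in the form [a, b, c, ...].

After 1 (swap(3, 5)): [6, 3, 2, 0, 7, 1, 5, 8, 4, 9]
After 2 (reverse(6, 8)): [6, 3, 2, 0, 7, 1, 4, 8, 5, 9]
After 3 (swap(2, 3)): [6, 3, 0, 2, 7, 1, 4, 8, 5, 9]
After 4 (reverse(3, 8)): [6, 3, 0, 5, 8, 4, 1, 7, 2, 9]
After 5 (swap(5, 2)): [6, 3, 4, 5, 8, 0, 1, 7, 2, 9]
After 6 (swap(0, 3)): [5, 3, 4, 6, 8, 0, 1, 7, 2, 9]
After 7 (reverse(5, 7)): [5, 3, 4, 6, 8, 7, 1, 0, 2, 9]
After 8 (swap(0, 9)): [9, 3, 4, 6, 8, 7, 1, 0, 2, 5]
After 9 (swap(0, 8)): [2, 3, 4, 6, 8, 7, 1, 0, 9, 5]
After 10 (swap(2, 3)): [2, 3, 6, 4, 8, 7, 1, 0, 9, 5]

Answer: [2, 3, 6, 4, 8, 7, 1, 0, 9, 5]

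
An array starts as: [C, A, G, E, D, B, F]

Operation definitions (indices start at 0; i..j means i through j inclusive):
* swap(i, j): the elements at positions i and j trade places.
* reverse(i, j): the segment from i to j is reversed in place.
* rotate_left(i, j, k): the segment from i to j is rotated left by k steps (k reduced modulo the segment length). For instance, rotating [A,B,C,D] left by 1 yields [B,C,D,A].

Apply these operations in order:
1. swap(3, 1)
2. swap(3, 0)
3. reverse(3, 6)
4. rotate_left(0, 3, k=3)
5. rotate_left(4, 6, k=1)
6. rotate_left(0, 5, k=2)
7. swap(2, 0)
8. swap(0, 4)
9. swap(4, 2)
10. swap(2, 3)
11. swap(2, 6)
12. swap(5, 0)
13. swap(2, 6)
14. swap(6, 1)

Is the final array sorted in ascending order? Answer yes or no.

After 1 (swap(3, 1)): [C, E, G, A, D, B, F]
After 2 (swap(3, 0)): [A, E, G, C, D, B, F]
After 3 (reverse(3, 6)): [A, E, G, F, B, D, C]
After 4 (rotate_left(0, 3, k=3)): [F, A, E, G, B, D, C]
After 5 (rotate_left(4, 6, k=1)): [F, A, E, G, D, C, B]
After 6 (rotate_left(0, 5, k=2)): [E, G, D, C, F, A, B]
After 7 (swap(2, 0)): [D, G, E, C, F, A, B]
After 8 (swap(0, 4)): [F, G, E, C, D, A, B]
After 9 (swap(4, 2)): [F, G, D, C, E, A, B]
After 10 (swap(2, 3)): [F, G, C, D, E, A, B]
After 11 (swap(2, 6)): [F, G, B, D, E, A, C]
After 12 (swap(5, 0)): [A, G, B, D, E, F, C]
After 13 (swap(2, 6)): [A, G, C, D, E, F, B]
After 14 (swap(6, 1)): [A, B, C, D, E, F, G]

Answer: yes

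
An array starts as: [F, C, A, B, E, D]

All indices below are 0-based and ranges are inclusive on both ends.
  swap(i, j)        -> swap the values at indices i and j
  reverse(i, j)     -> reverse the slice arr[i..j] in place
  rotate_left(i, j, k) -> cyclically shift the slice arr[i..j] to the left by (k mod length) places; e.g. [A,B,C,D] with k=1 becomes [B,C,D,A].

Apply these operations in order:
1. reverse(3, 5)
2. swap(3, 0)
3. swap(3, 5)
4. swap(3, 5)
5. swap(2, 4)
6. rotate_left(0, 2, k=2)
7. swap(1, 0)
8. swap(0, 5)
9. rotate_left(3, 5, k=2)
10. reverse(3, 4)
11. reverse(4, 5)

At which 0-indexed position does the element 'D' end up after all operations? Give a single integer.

After 1 (reverse(3, 5)): [F, C, A, D, E, B]
After 2 (swap(3, 0)): [D, C, A, F, E, B]
After 3 (swap(3, 5)): [D, C, A, B, E, F]
After 4 (swap(3, 5)): [D, C, A, F, E, B]
After 5 (swap(2, 4)): [D, C, E, F, A, B]
After 6 (rotate_left(0, 2, k=2)): [E, D, C, F, A, B]
After 7 (swap(1, 0)): [D, E, C, F, A, B]
After 8 (swap(0, 5)): [B, E, C, F, A, D]
After 9 (rotate_left(3, 5, k=2)): [B, E, C, D, F, A]
After 10 (reverse(3, 4)): [B, E, C, F, D, A]
After 11 (reverse(4, 5)): [B, E, C, F, A, D]

Answer: 5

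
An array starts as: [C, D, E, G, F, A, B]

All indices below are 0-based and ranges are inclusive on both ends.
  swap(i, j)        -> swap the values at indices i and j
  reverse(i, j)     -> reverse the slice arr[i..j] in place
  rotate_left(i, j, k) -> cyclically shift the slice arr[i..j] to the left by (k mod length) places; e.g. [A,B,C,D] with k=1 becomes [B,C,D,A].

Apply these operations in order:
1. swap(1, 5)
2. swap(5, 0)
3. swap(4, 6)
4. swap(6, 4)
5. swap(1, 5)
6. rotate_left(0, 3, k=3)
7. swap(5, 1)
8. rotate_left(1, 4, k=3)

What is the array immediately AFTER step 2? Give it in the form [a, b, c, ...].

After 1 (swap(1, 5)): [C, A, E, G, F, D, B]
After 2 (swap(5, 0)): [D, A, E, G, F, C, B]

Answer: [D, A, E, G, F, C, B]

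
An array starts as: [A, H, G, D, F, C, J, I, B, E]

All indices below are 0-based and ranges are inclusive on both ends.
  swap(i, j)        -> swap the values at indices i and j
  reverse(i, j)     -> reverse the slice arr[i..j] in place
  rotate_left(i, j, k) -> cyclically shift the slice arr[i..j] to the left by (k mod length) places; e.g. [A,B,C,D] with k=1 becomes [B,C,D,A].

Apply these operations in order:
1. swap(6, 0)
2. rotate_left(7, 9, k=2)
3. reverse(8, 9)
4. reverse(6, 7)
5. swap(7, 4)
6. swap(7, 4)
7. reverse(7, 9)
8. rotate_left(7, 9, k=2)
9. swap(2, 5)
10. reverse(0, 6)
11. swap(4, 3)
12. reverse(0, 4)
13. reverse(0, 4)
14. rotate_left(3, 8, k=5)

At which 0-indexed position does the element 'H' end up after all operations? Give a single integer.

After 1 (swap(6, 0)): [J, H, G, D, F, C, A, I, B, E]
After 2 (rotate_left(7, 9, k=2)): [J, H, G, D, F, C, A, E, I, B]
After 3 (reverse(8, 9)): [J, H, G, D, F, C, A, E, B, I]
After 4 (reverse(6, 7)): [J, H, G, D, F, C, E, A, B, I]
After 5 (swap(7, 4)): [J, H, G, D, A, C, E, F, B, I]
After 6 (swap(7, 4)): [J, H, G, D, F, C, E, A, B, I]
After 7 (reverse(7, 9)): [J, H, G, D, F, C, E, I, B, A]
After 8 (rotate_left(7, 9, k=2)): [J, H, G, D, F, C, E, A, I, B]
After 9 (swap(2, 5)): [J, H, C, D, F, G, E, A, I, B]
After 10 (reverse(0, 6)): [E, G, F, D, C, H, J, A, I, B]
After 11 (swap(4, 3)): [E, G, F, C, D, H, J, A, I, B]
After 12 (reverse(0, 4)): [D, C, F, G, E, H, J, A, I, B]
After 13 (reverse(0, 4)): [E, G, F, C, D, H, J, A, I, B]
After 14 (rotate_left(3, 8, k=5)): [E, G, F, I, C, D, H, J, A, B]

Answer: 6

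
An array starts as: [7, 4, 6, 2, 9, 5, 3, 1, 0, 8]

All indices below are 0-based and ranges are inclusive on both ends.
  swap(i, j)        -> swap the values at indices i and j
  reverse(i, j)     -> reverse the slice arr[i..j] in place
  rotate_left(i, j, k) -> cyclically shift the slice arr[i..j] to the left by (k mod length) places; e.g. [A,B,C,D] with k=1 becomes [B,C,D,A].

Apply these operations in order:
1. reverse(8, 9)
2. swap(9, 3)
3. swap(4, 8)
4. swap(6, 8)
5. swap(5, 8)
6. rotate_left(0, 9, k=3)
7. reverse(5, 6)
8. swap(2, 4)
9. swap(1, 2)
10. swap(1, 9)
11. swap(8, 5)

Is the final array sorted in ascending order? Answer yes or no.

After 1 (reverse(8, 9)): [7, 4, 6, 2, 9, 5, 3, 1, 8, 0]
After 2 (swap(9, 3)): [7, 4, 6, 0, 9, 5, 3, 1, 8, 2]
After 3 (swap(4, 8)): [7, 4, 6, 0, 8, 5, 3, 1, 9, 2]
After 4 (swap(6, 8)): [7, 4, 6, 0, 8, 5, 9, 1, 3, 2]
After 5 (swap(5, 8)): [7, 4, 6, 0, 8, 3, 9, 1, 5, 2]
After 6 (rotate_left(0, 9, k=3)): [0, 8, 3, 9, 1, 5, 2, 7, 4, 6]
After 7 (reverse(5, 6)): [0, 8, 3, 9, 1, 2, 5, 7, 4, 6]
After 8 (swap(2, 4)): [0, 8, 1, 9, 3, 2, 5, 7, 4, 6]
After 9 (swap(1, 2)): [0, 1, 8, 9, 3, 2, 5, 7, 4, 6]
After 10 (swap(1, 9)): [0, 6, 8, 9, 3, 2, 5, 7, 4, 1]
After 11 (swap(8, 5)): [0, 6, 8, 9, 3, 4, 5, 7, 2, 1]

Answer: no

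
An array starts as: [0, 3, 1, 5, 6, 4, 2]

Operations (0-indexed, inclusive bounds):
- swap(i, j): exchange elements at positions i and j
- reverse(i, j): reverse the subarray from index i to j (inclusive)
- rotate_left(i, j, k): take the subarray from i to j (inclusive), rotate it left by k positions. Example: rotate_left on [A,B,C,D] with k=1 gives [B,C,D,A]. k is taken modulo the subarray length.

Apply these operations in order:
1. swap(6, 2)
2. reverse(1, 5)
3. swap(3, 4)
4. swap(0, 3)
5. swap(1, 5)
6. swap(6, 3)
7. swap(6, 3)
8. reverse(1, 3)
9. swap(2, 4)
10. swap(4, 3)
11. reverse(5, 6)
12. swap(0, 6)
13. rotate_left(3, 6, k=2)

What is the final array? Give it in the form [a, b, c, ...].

After 1 (swap(6, 2)): [0, 3, 2, 5, 6, 4, 1]
After 2 (reverse(1, 5)): [0, 4, 6, 5, 2, 3, 1]
After 3 (swap(3, 4)): [0, 4, 6, 2, 5, 3, 1]
After 4 (swap(0, 3)): [2, 4, 6, 0, 5, 3, 1]
After 5 (swap(1, 5)): [2, 3, 6, 0, 5, 4, 1]
After 6 (swap(6, 3)): [2, 3, 6, 1, 5, 4, 0]
After 7 (swap(6, 3)): [2, 3, 6, 0, 5, 4, 1]
After 8 (reverse(1, 3)): [2, 0, 6, 3, 5, 4, 1]
After 9 (swap(2, 4)): [2, 0, 5, 3, 6, 4, 1]
After 10 (swap(4, 3)): [2, 0, 5, 6, 3, 4, 1]
After 11 (reverse(5, 6)): [2, 0, 5, 6, 3, 1, 4]
After 12 (swap(0, 6)): [4, 0, 5, 6, 3, 1, 2]
After 13 (rotate_left(3, 6, k=2)): [4, 0, 5, 1, 2, 6, 3]

Answer: [4, 0, 5, 1, 2, 6, 3]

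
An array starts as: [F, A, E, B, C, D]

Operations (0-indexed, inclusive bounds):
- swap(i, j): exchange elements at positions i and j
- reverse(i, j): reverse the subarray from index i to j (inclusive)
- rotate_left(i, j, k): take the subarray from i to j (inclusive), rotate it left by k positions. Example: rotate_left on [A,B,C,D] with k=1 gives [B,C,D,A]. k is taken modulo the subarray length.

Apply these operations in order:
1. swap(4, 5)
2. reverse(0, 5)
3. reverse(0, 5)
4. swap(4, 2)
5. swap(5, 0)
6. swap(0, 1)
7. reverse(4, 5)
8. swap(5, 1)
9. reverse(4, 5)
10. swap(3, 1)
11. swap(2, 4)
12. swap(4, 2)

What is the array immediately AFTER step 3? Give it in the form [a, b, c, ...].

After 1 (swap(4, 5)): [F, A, E, B, D, C]
After 2 (reverse(0, 5)): [C, D, B, E, A, F]
After 3 (reverse(0, 5)): [F, A, E, B, D, C]

Answer: [F, A, E, B, D, C]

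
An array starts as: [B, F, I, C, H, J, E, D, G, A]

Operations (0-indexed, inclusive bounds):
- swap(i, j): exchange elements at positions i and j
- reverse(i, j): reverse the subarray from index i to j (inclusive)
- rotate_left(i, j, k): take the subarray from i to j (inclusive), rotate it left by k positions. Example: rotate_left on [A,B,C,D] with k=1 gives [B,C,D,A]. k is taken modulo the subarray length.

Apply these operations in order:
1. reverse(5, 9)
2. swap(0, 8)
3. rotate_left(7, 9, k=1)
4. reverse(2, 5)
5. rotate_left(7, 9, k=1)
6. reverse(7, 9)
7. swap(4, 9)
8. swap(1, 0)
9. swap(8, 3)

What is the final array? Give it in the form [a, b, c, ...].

Answer: [F, E, A, D, J, I, G, B, H, C]

Derivation:
After 1 (reverse(5, 9)): [B, F, I, C, H, A, G, D, E, J]
After 2 (swap(0, 8)): [E, F, I, C, H, A, G, D, B, J]
After 3 (rotate_left(7, 9, k=1)): [E, F, I, C, H, A, G, B, J, D]
After 4 (reverse(2, 5)): [E, F, A, H, C, I, G, B, J, D]
After 5 (rotate_left(7, 9, k=1)): [E, F, A, H, C, I, G, J, D, B]
After 6 (reverse(7, 9)): [E, F, A, H, C, I, G, B, D, J]
After 7 (swap(4, 9)): [E, F, A, H, J, I, G, B, D, C]
After 8 (swap(1, 0)): [F, E, A, H, J, I, G, B, D, C]
After 9 (swap(8, 3)): [F, E, A, D, J, I, G, B, H, C]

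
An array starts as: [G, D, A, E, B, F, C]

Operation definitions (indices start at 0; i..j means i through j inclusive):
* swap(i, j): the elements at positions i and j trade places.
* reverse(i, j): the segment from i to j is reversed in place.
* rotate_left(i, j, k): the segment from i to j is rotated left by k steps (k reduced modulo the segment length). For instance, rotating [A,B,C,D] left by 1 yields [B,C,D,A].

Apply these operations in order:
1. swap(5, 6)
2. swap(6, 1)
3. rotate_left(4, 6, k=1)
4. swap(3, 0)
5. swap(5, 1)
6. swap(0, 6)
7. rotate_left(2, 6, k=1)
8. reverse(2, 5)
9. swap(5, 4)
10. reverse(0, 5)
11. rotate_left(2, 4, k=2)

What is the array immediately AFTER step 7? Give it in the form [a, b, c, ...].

Answer: [B, D, G, C, F, E, A]

Derivation:
After 1 (swap(5, 6)): [G, D, A, E, B, C, F]
After 2 (swap(6, 1)): [G, F, A, E, B, C, D]
After 3 (rotate_left(4, 6, k=1)): [G, F, A, E, C, D, B]
After 4 (swap(3, 0)): [E, F, A, G, C, D, B]
After 5 (swap(5, 1)): [E, D, A, G, C, F, B]
After 6 (swap(0, 6)): [B, D, A, G, C, F, E]
After 7 (rotate_left(2, 6, k=1)): [B, D, G, C, F, E, A]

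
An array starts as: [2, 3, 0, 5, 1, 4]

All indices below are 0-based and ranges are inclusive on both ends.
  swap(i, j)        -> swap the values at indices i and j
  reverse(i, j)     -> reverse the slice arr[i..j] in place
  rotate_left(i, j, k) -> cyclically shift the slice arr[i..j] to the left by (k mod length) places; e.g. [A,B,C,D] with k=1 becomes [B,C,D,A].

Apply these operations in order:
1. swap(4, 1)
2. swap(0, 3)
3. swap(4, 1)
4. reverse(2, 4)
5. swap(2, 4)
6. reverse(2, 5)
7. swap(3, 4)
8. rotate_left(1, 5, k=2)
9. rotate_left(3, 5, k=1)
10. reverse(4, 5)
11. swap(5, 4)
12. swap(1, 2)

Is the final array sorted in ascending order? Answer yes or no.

After 1 (swap(4, 1)): [2, 1, 0, 5, 3, 4]
After 2 (swap(0, 3)): [5, 1, 0, 2, 3, 4]
After 3 (swap(4, 1)): [5, 3, 0, 2, 1, 4]
After 4 (reverse(2, 4)): [5, 3, 1, 2, 0, 4]
After 5 (swap(2, 4)): [5, 3, 0, 2, 1, 4]
After 6 (reverse(2, 5)): [5, 3, 4, 1, 2, 0]
After 7 (swap(3, 4)): [5, 3, 4, 2, 1, 0]
After 8 (rotate_left(1, 5, k=2)): [5, 2, 1, 0, 3, 4]
After 9 (rotate_left(3, 5, k=1)): [5, 2, 1, 3, 4, 0]
After 10 (reverse(4, 5)): [5, 2, 1, 3, 0, 4]
After 11 (swap(5, 4)): [5, 2, 1, 3, 4, 0]
After 12 (swap(1, 2)): [5, 1, 2, 3, 4, 0]

Answer: no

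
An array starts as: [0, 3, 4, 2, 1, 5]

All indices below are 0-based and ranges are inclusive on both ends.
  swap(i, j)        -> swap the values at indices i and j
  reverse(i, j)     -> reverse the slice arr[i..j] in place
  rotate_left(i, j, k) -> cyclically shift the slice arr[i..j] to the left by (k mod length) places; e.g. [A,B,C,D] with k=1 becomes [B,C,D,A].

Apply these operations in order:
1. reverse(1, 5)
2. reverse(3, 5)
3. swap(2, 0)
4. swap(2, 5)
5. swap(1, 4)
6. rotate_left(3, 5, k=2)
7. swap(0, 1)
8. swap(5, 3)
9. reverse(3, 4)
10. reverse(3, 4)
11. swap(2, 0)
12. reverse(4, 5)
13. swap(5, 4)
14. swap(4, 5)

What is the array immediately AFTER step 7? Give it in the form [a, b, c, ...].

Answer: [4, 1, 2, 0, 3, 5]

Derivation:
After 1 (reverse(1, 5)): [0, 5, 1, 2, 4, 3]
After 2 (reverse(3, 5)): [0, 5, 1, 3, 4, 2]
After 3 (swap(2, 0)): [1, 5, 0, 3, 4, 2]
After 4 (swap(2, 5)): [1, 5, 2, 3, 4, 0]
After 5 (swap(1, 4)): [1, 4, 2, 3, 5, 0]
After 6 (rotate_left(3, 5, k=2)): [1, 4, 2, 0, 3, 5]
After 7 (swap(0, 1)): [4, 1, 2, 0, 3, 5]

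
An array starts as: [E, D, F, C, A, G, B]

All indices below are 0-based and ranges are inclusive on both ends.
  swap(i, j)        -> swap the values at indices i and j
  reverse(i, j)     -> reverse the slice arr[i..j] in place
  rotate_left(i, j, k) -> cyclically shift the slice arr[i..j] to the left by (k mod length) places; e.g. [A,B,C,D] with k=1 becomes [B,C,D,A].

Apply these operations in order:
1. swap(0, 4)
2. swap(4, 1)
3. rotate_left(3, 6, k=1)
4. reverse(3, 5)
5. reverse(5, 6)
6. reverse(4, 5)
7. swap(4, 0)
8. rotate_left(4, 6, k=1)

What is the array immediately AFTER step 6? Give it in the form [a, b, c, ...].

Answer: [A, E, F, B, C, G, D]

Derivation:
After 1 (swap(0, 4)): [A, D, F, C, E, G, B]
After 2 (swap(4, 1)): [A, E, F, C, D, G, B]
After 3 (rotate_left(3, 6, k=1)): [A, E, F, D, G, B, C]
After 4 (reverse(3, 5)): [A, E, F, B, G, D, C]
After 5 (reverse(5, 6)): [A, E, F, B, G, C, D]
After 6 (reverse(4, 5)): [A, E, F, B, C, G, D]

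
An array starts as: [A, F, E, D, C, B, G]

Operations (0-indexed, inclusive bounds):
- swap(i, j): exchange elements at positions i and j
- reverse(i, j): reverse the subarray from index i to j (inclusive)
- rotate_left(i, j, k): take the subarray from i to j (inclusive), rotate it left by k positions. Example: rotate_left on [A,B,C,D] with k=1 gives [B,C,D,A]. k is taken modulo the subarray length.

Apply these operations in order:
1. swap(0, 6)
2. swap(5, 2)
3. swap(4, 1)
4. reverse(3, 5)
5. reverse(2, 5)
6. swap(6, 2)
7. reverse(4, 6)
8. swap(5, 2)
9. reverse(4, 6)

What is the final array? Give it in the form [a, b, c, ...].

After 1 (swap(0, 6)): [G, F, E, D, C, B, A]
After 2 (swap(5, 2)): [G, F, B, D, C, E, A]
After 3 (swap(4, 1)): [G, C, B, D, F, E, A]
After 4 (reverse(3, 5)): [G, C, B, E, F, D, A]
After 5 (reverse(2, 5)): [G, C, D, F, E, B, A]
After 6 (swap(6, 2)): [G, C, A, F, E, B, D]
After 7 (reverse(4, 6)): [G, C, A, F, D, B, E]
After 8 (swap(5, 2)): [G, C, B, F, D, A, E]
After 9 (reverse(4, 6)): [G, C, B, F, E, A, D]

Answer: [G, C, B, F, E, A, D]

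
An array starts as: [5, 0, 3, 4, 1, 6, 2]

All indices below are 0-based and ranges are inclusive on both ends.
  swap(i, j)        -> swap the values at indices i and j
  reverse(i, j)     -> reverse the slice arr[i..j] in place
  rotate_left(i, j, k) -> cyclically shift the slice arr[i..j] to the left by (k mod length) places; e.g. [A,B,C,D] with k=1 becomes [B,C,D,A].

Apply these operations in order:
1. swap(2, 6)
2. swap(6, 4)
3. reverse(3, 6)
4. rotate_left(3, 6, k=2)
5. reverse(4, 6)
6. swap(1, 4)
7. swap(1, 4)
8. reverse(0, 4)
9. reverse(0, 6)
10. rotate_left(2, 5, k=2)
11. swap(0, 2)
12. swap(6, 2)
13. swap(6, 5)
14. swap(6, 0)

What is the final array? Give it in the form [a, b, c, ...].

Answer: [0, 1, 6, 3, 5, 4, 2]

Derivation:
After 1 (swap(2, 6)): [5, 0, 2, 4, 1, 6, 3]
After 2 (swap(6, 4)): [5, 0, 2, 4, 3, 6, 1]
After 3 (reverse(3, 6)): [5, 0, 2, 1, 6, 3, 4]
After 4 (rotate_left(3, 6, k=2)): [5, 0, 2, 3, 4, 1, 6]
After 5 (reverse(4, 6)): [5, 0, 2, 3, 6, 1, 4]
After 6 (swap(1, 4)): [5, 6, 2, 3, 0, 1, 4]
After 7 (swap(1, 4)): [5, 0, 2, 3, 6, 1, 4]
After 8 (reverse(0, 4)): [6, 3, 2, 0, 5, 1, 4]
After 9 (reverse(0, 6)): [4, 1, 5, 0, 2, 3, 6]
After 10 (rotate_left(2, 5, k=2)): [4, 1, 2, 3, 5, 0, 6]
After 11 (swap(0, 2)): [2, 1, 4, 3, 5, 0, 6]
After 12 (swap(6, 2)): [2, 1, 6, 3, 5, 0, 4]
After 13 (swap(6, 5)): [2, 1, 6, 3, 5, 4, 0]
After 14 (swap(6, 0)): [0, 1, 6, 3, 5, 4, 2]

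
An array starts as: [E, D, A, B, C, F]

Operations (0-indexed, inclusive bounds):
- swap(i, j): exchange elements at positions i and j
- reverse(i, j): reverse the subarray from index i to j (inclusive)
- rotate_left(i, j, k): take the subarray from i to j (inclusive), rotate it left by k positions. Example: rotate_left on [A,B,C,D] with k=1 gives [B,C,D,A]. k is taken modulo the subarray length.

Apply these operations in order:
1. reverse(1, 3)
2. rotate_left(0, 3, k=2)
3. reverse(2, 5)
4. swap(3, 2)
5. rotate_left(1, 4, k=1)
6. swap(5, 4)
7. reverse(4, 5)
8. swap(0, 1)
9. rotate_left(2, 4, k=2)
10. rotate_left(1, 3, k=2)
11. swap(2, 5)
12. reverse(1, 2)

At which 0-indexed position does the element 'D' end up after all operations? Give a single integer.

After 1 (reverse(1, 3)): [E, B, A, D, C, F]
After 2 (rotate_left(0, 3, k=2)): [A, D, E, B, C, F]
After 3 (reverse(2, 5)): [A, D, F, C, B, E]
After 4 (swap(3, 2)): [A, D, C, F, B, E]
After 5 (rotate_left(1, 4, k=1)): [A, C, F, B, D, E]
After 6 (swap(5, 4)): [A, C, F, B, E, D]
After 7 (reverse(4, 5)): [A, C, F, B, D, E]
After 8 (swap(0, 1)): [C, A, F, B, D, E]
After 9 (rotate_left(2, 4, k=2)): [C, A, D, F, B, E]
After 10 (rotate_left(1, 3, k=2)): [C, F, A, D, B, E]
After 11 (swap(2, 5)): [C, F, E, D, B, A]
After 12 (reverse(1, 2)): [C, E, F, D, B, A]

Answer: 3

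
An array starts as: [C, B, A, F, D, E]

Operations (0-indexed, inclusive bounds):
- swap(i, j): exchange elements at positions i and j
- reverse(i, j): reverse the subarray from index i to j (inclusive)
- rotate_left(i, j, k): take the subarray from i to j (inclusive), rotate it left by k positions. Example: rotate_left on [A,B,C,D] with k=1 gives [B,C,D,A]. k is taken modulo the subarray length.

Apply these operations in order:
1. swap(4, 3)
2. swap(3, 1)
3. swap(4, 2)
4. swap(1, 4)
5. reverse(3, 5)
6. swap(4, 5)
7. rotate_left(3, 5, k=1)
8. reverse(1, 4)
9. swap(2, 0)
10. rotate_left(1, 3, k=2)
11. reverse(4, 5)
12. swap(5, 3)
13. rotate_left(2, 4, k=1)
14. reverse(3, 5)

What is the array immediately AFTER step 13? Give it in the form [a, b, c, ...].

Answer: [B, F, A, E, D, C]

Derivation:
After 1 (swap(4, 3)): [C, B, A, D, F, E]
After 2 (swap(3, 1)): [C, D, A, B, F, E]
After 3 (swap(4, 2)): [C, D, F, B, A, E]
After 4 (swap(1, 4)): [C, A, F, B, D, E]
After 5 (reverse(3, 5)): [C, A, F, E, D, B]
After 6 (swap(4, 5)): [C, A, F, E, B, D]
After 7 (rotate_left(3, 5, k=1)): [C, A, F, B, D, E]
After 8 (reverse(1, 4)): [C, D, B, F, A, E]
After 9 (swap(2, 0)): [B, D, C, F, A, E]
After 10 (rotate_left(1, 3, k=2)): [B, F, D, C, A, E]
After 11 (reverse(4, 5)): [B, F, D, C, E, A]
After 12 (swap(5, 3)): [B, F, D, A, E, C]
After 13 (rotate_left(2, 4, k=1)): [B, F, A, E, D, C]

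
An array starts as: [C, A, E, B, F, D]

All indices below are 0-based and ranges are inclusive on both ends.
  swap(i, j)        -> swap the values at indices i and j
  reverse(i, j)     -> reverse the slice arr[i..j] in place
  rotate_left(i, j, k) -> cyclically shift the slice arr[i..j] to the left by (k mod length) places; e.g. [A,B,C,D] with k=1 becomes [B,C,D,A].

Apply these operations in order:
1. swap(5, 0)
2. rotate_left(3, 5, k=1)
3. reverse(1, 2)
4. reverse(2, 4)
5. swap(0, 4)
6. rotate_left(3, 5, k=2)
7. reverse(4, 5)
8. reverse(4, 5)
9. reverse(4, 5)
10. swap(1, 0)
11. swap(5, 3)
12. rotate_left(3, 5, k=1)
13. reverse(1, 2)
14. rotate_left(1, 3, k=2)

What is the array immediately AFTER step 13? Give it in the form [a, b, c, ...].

After 1 (swap(5, 0)): [D, A, E, B, F, C]
After 2 (rotate_left(3, 5, k=1)): [D, A, E, F, C, B]
After 3 (reverse(1, 2)): [D, E, A, F, C, B]
After 4 (reverse(2, 4)): [D, E, C, F, A, B]
After 5 (swap(0, 4)): [A, E, C, F, D, B]
After 6 (rotate_left(3, 5, k=2)): [A, E, C, B, F, D]
After 7 (reverse(4, 5)): [A, E, C, B, D, F]
After 8 (reverse(4, 5)): [A, E, C, B, F, D]
After 9 (reverse(4, 5)): [A, E, C, B, D, F]
After 10 (swap(1, 0)): [E, A, C, B, D, F]
After 11 (swap(5, 3)): [E, A, C, F, D, B]
After 12 (rotate_left(3, 5, k=1)): [E, A, C, D, B, F]
After 13 (reverse(1, 2)): [E, C, A, D, B, F]

Answer: [E, C, A, D, B, F]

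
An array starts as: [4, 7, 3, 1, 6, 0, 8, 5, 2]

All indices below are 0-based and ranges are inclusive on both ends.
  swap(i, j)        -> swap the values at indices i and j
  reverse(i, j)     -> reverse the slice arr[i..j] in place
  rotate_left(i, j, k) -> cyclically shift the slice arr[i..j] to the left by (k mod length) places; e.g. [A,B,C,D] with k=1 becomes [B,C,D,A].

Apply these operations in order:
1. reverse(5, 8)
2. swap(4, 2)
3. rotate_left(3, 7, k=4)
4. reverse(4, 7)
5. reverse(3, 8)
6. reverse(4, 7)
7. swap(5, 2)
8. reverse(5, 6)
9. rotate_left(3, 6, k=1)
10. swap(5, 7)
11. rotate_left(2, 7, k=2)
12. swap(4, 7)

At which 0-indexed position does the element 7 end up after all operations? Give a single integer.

Answer: 1

Derivation:
After 1 (reverse(5, 8)): [4, 7, 3, 1, 6, 2, 5, 8, 0]
After 2 (swap(4, 2)): [4, 7, 6, 1, 3, 2, 5, 8, 0]
After 3 (rotate_left(3, 7, k=4)): [4, 7, 6, 8, 1, 3, 2, 5, 0]
After 4 (reverse(4, 7)): [4, 7, 6, 8, 5, 2, 3, 1, 0]
After 5 (reverse(3, 8)): [4, 7, 6, 0, 1, 3, 2, 5, 8]
After 6 (reverse(4, 7)): [4, 7, 6, 0, 5, 2, 3, 1, 8]
After 7 (swap(5, 2)): [4, 7, 2, 0, 5, 6, 3, 1, 8]
After 8 (reverse(5, 6)): [4, 7, 2, 0, 5, 3, 6, 1, 8]
After 9 (rotate_left(3, 6, k=1)): [4, 7, 2, 5, 3, 6, 0, 1, 8]
After 10 (swap(5, 7)): [4, 7, 2, 5, 3, 1, 0, 6, 8]
After 11 (rotate_left(2, 7, k=2)): [4, 7, 3, 1, 0, 6, 2, 5, 8]
After 12 (swap(4, 7)): [4, 7, 3, 1, 5, 6, 2, 0, 8]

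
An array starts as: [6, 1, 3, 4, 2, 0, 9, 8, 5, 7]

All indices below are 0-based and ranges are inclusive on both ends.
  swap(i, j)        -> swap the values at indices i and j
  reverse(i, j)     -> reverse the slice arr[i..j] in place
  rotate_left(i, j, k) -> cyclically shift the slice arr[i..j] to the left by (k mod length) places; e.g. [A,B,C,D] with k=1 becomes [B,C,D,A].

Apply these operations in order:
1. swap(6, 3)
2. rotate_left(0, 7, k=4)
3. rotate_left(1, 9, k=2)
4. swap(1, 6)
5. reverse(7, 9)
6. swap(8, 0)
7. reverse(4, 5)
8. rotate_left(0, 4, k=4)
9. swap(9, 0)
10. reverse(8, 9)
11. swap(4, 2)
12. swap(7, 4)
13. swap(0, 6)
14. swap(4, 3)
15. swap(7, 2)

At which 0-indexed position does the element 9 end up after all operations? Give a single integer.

Answer: 8

Derivation:
After 1 (swap(6, 3)): [6, 1, 3, 9, 2, 0, 4, 8, 5, 7]
After 2 (rotate_left(0, 7, k=4)): [2, 0, 4, 8, 6, 1, 3, 9, 5, 7]
After 3 (rotate_left(1, 9, k=2)): [2, 8, 6, 1, 3, 9, 5, 7, 0, 4]
After 4 (swap(1, 6)): [2, 5, 6, 1, 3, 9, 8, 7, 0, 4]
After 5 (reverse(7, 9)): [2, 5, 6, 1, 3, 9, 8, 4, 0, 7]
After 6 (swap(8, 0)): [0, 5, 6, 1, 3, 9, 8, 4, 2, 7]
After 7 (reverse(4, 5)): [0, 5, 6, 1, 9, 3, 8, 4, 2, 7]
After 8 (rotate_left(0, 4, k=4)): [9, 0, 5, 6, 1, 3, 8, 4, 2, 7]
After 9 (swap(9, 0)): [7, 0, 5, 6, 1, 3, 8, 4, 2, 9]
After 10 (reverse(8, 9)): [7, 0, 5, 6, 1, 3, 8, 4, 9, 2]
After 11 (swap(4, 2)): [7, 0, 1, 6, 5, 3, 8, 4, 9, 2]
After 12 (swap(7, 4)): [7, 0, 1, 6, 4, 3, 8, 5, 9, 2]
After 13 (swap(0, 6)): [8, 0, 1, 6, 4, 3, 7, 5, 9, 2]
After 14 (swap(4, 3)): [8, 0, 1, 4, 6, 3, 7, 5, 9, 2]
After 15 (swap(7, 2)): [8, 0, 5, 4, 6, 3, 7, 1, 9, 2]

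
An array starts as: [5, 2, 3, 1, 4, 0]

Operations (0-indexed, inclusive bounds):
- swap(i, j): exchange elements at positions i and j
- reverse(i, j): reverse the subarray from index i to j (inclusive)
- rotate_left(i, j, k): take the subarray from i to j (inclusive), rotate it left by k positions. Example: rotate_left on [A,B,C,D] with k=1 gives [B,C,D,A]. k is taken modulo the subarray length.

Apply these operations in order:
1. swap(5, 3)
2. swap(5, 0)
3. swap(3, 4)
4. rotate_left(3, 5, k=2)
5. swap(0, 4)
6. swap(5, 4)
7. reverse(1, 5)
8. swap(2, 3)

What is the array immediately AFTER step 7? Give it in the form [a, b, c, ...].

After 1 (swap(5, 3)): [5, 2, 3, 0, 4, 1]
After 2 (swap(5, 0)): [1, 2, 3, 0, 4, 5]
After 3 (swap(3, 4)): [1, 2, 3, 4, 0, 5]
After 4 (rotate_left(3, 5, k=2)): [1, 2, 3, 5, 4, 0]
After 5 (swap(0, 4)): [4, 2, 3, 5, 1, 0]
After 6 (swap(5, 4)): [4, 2, 3, 5, 0, 1]
After 7 (reverse(1, 5)): [4, 1, 0, 5, 3, 2]

Answer: [4, 1, 0, 5, 3, 2]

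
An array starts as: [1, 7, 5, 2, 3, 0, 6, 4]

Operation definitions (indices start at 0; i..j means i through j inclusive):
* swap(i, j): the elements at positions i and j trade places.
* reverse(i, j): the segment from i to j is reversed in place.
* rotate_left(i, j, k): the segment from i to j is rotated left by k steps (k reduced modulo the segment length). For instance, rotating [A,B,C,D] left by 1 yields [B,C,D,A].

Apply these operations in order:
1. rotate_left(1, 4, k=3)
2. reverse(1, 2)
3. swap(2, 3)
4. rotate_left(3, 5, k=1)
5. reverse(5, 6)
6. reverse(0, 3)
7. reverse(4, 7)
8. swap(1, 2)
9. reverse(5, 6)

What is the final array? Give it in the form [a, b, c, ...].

After 1 (rotate_left(1, 4, k=3)): [1, 3, 7, 5, 2, 0, 6, 4]
After 2 (reverse(1, 2)): [1, 7, 3, 5, 2, 0, 6, 4]
After 3 (swap(2, 3)): [1, 7, 5, 3, 2, 0, 6, 4]
After 4 (rotate_left(3, 5, k=1)): [1, 7, 5, 2, 0, 3, 6, 4]
After 5 (reverse(5, 6)): [1, 7, 5, 2, 0, 6, 3, 4]
After 6 (reverse(0, 3)): [2, 5, 7, 1, 0, 6, 3, 4]
After 7 (reverse(4, 7)): [2, 5, 7, 1, 4, 3, 6, 0]
After 8 (swap(1, 2)): [2, 7, 5, 1, 4, 3, 6, 0]
After 9 (reverse(5, 6)): [2, 7, 5, 1, 4, 6, 3, 0]

Answer: [2, 7, 5, 1, 4, 6, 3, 0]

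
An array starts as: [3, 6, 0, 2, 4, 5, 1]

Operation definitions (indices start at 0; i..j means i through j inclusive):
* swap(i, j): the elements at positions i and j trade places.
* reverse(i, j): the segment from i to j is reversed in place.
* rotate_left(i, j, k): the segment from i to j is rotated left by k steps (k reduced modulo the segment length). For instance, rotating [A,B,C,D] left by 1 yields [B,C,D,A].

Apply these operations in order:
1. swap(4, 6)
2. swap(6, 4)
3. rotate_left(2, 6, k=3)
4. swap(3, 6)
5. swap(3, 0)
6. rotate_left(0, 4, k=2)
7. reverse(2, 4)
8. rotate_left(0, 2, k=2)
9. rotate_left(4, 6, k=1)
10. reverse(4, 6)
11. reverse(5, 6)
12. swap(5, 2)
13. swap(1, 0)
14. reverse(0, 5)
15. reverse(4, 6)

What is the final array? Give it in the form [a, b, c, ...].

After 1 (swap(4, 6)): [3, 6, 0, 2, 1, 5, 4]
After 2 (swap(6, 4)): [3, 6, 0, 2, 4, 5, 1]
After 3 (rotate_left(2, 6, k=3)): [3, 6, 5, 1, 0, 2, 4]
After 4 (swap(3, 6)): [3, 6, 5, 4, 0, 2, 1]
After 5 (swap(3, 0)): [4, 6, 5, 3, 0, 2, 1]
After 6 (rotate_left(0, 4, k=2)): [5, 3, 0, 4, 6, 2, 1]
After 7 (reverse(2, 4)): [5, 3, 6, 4, 0, 2, 1]
After 8 (rotate_left(0, 2, k=2)): [6, 5, 3, 4, 0, 2, 1]
After 9 (rotate_left(4, 6, k=1)): [6, 5, 3, 4, 2, 1, 0]
After 10 (reverse(4, 6)): [6, 5, 3, 4, 0, 1, 2]
After 11 (reverse(5, 6)): [6, 5, 3, 4, 0, 2, 1]
After 12 (swap(5, 2)): [6, 5, 2, 4, 0, 3, 1]
After 13 (swap(1, 0)): [5, 6, 2, 4, 0, 3, 1]
After 14 (reverse(0, 5)): [3, 0, 4, 2, 6, 5, 1]
After 15 (reverse(4, 6)): [3, 0, 4, 2, 1, 5, 6]

Answer: [3, 0, 4, 2, 1, 5, 6]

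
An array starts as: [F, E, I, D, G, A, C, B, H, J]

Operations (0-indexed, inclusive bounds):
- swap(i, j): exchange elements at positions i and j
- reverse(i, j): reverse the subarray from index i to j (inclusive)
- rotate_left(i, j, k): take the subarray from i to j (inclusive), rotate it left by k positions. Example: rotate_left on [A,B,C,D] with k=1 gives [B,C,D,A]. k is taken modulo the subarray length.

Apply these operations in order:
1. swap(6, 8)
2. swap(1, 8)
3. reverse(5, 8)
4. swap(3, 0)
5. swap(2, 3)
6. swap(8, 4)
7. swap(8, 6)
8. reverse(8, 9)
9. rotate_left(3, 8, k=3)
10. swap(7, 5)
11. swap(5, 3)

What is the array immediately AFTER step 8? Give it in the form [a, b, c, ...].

Answer: [D, C, F, I, A, E, G, H, J, B]

Derivation:
After 1 (swap(6, 8)): [F, E, I, D, G, A, H, B, C, J]
After 2 (swap(1, 8)): [F, C, I, D, G, A, H, B, E, J]
After 3 (reverse(5, 8)): [F, C, I, D, G, E, B, H, A, J]
After 4 (swap(3, 0)): [D, C, I, F, G, E, B, H, A, J]
After 5 (swap(2, 3)): [D, C, F, I, G, E, B, H, A, J]
After 6 (swap(8, 4)): [D, C, F, I, A, E, B, H, G, J]
After 7 (swap(8, 6)): [D, C, F, I, A, E, G, H, B, J]
After 8 (reverse(8, 9)): [D, C, F, I, A, E, G, H, J, B]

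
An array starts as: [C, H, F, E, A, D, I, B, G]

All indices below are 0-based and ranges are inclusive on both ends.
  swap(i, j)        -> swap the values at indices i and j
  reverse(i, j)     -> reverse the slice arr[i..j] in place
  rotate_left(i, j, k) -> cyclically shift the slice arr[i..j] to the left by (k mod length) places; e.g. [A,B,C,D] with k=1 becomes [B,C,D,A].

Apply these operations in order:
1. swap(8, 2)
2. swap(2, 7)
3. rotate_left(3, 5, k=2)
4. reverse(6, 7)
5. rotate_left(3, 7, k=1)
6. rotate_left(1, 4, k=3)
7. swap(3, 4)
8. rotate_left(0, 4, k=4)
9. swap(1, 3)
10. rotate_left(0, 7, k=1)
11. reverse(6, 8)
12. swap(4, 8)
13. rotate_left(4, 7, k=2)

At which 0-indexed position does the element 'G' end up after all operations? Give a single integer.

After 1 (swap(8, 2)): [C, H, G, E, A, D, I, B, F]
After 2 (swap(2, 7)): [C, H, B, E, A, D, I, G, F]
After 3 (rotate_left(3, 5, k=2)): [C, H, B, D, E, A, I, G, F]
After 4 (reverse(6, 7)): [C, H, B, D, E, A, G, I, F]
After 5 (rotate_left(3, 7, k=1)): [C, H, B, E, A, G, I, D, F]
After 6 (rotate_left(1, 4, k=3)): [C, A, H, B, E, G, I, D, F]
After 7 (swap(3, 4)): [C, A, H, E, B, G, I, D, F]
After 8 (rotate_left(0, 4, k=4)): [B, C, A, H, E, G, I, D, F]
After 9 (swap(1, 3)): [B, H, A, C, E, G, I, D, F]
After 10 (rotate_left(0, 7, k=1)): [H, A, C, E, G, I, D, B, F]
After 11 (reverse(6, 8)): [H, A, C, E, G, I, F, B, D]
After 12 (swap(4, 8)): [H, A, C, E, D, I, F, B, G]
After 13 (rotate_left(4, 7, k=2)): [H, A, C, E, F, B, D, I, G]

Answer: 8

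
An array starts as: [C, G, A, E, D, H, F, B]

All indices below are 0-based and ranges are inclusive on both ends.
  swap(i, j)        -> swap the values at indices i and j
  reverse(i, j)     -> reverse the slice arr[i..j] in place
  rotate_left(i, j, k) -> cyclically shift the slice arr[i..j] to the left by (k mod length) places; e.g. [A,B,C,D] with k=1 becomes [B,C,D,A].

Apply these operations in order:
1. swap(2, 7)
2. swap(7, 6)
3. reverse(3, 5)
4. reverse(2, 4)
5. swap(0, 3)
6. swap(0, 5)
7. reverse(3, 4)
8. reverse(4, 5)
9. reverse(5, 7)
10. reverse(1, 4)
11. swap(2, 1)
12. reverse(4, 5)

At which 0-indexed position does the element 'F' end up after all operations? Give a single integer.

Answer: 4

Derivation:
After 1 (swap(2, 7)): [C, G, B, E, D, H, F, A]
After 2 (swap(7, 6)): [C, G, B, E, D, H, A, F]
After 3 (reverse(3, 5)): [C, G, B, H, D, E, A, F]
After 4 (reverse(2, 4)): [C, G, D, H, B, E, A, F]
After 5 (swap(0, 3)): [H, G, D, C, B, E, A, F]
After 6 (swap(0, 5)): [E, G, D, C, B, H, A, F]
After 7 (reverse(3, 4)): [E, G, D, B, C, H, A, F]
After 8 (reverse(4, 5)): [E, G, D, B, H, C, A, F]
After 9 (reverse(5, 7)): [E, G, D, B, H, F, A, C]
After 10 (reverse(1, 4)): [E, H, B, D, G, F, A, C]
After 11 (swap(2, 1)): [E, B, H, D, G, F, A, C]
After 12 (reverse(4, 5)): [E, B, H, D, F, G, A, C]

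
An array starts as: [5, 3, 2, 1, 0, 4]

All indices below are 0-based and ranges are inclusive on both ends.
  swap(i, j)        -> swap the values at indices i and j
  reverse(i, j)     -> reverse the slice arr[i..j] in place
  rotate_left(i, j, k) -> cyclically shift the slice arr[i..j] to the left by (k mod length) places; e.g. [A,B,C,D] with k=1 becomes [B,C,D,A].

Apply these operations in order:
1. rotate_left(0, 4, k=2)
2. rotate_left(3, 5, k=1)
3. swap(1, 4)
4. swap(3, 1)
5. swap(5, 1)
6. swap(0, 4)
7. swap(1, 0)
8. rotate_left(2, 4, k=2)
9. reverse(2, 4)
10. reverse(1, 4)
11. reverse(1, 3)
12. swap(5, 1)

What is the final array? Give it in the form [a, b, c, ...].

Answer: [5, 3, 0, 2, 1, 4]

Derivation:
After 1 (rotate_left(0, 4, k=2)): [2, 1, 0, 5, 3, 4]
After 2 (rotate_left(3, 5, k=1)): [2, 1, 0, 3, 4, 5]
After 3 (swap(1, 4)): [2, 4, 0, 3, 1, 5]
After 4 (swap(3, 1)): [2, 3, 0, 4, 1, 5]
After 5 (swap(5, 1)): [2, 5, 0, 4, 1, 3]
After 6 (swap(0, 4)): [1, 5, 0, 4, 2, 3]
After 7 (swap(1, 0)): [5, 1, 0, 4, 2, 3]
After 8 (rotate_left(2, 4, k=2)): [5, 1, 2, 0, 4, 3]
After 9 (reverse(2, 4)): [5, 1, 4, 0, 2, 3]
After 10 (reverse(1, 4)): [5, 2, 0, 4, 1, 3]
After 11 (reverse(1, 3)): [5, 4, 0, 2, 1, 3]
After 12 (swap(5, 1)): [5, 3, 0, 2, 1, 4]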